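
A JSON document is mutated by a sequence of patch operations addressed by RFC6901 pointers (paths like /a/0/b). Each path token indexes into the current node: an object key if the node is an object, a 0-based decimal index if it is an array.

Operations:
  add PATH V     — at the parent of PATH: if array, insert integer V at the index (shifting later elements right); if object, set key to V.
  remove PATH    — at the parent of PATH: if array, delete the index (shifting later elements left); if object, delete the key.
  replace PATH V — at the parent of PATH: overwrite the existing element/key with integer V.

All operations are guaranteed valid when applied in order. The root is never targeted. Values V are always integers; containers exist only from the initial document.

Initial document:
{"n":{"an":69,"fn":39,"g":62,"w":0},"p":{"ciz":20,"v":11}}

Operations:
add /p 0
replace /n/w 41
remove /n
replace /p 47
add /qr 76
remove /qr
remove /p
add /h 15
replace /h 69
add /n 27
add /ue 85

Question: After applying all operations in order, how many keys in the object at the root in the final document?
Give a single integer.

Answer: 3

Derivation:
After op 1 (add /p 0): {"n":{"an":69,"fn":39,"g":62,"w":0},"p":0}
After op 2 (replace /n/w 41): {"n":{"an":69,"fn":39,"g":62,"w":41},"p":0}
After op 3 (remove /n): {"p":0}
After op 4 (replace /p 47): {"p":47}
After op 5 (add /qr 76): {"p":47,"qr":76}
After op 6 (remove /qr): {"p":47}
After op 7 (remove /p): {}
After op 8 (add /h 15): {"h":15}
After op 9 (replace /h 69): {"h":69}
After op 10 (add /n 27): {"h":69,"n":27}
After op 11 (add /ue 85): {"h":69,"n":27,"ue":85}
Size at the root: 3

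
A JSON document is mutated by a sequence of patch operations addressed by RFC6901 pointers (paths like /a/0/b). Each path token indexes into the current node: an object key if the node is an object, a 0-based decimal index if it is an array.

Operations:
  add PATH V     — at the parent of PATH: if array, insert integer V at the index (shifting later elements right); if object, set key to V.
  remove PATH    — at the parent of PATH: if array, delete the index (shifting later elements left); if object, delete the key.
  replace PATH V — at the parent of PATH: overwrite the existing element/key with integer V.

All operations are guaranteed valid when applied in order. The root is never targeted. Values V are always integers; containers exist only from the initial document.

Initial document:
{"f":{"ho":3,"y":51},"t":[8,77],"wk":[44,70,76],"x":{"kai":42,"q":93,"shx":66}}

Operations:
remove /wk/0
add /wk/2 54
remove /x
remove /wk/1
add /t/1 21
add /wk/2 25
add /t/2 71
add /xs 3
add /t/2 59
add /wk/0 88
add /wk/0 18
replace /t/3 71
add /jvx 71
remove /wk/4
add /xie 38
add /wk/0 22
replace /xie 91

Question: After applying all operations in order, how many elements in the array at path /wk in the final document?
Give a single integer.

Answer: 5

Derivation:
After op 1 (remove /wk/0): {"f":{"ho":3,"y":51},"t":[8,77],"wk":[70,76],"x":{"kai":42,"q":93,"shx":66}}
After op 2 (add /wk/2 54): {"f":{"ho":3,"y":51},"t":[8,77],"wk":[70,76,54],"x":{"kai":42,"q":93,"shx":66}}
After op 3 (remove /x): {"f":{"ho":3,"y":51},"t":[8,77],"wk":[70,76,54]}
After op 4 (remove /wk/1): {"f":{"ho":3,"y":51},"t":[8,77],"wk":[70,54]}
After op 5 (add /t/1 21): {"f":{"ho":3,"y":51},"t":[8,21,77],"wk":[70,54]}
After op 6 (add /wk/2 25): {"f":{"ho":3,"y":51},"t":[8,21,77],"wk":[70,54,25]}
After op 7 (add /t/2 71): {"f":{"ho":3,"y":51},"t":[8,21,71,77],"wk":[70,54,25]}
After op 8 (add /xs 3): {"f":{"ho":3,"y":51},"t":[8,21,71,77],"wk":[70,54,25],"xs":3}
After op 9 (add /t/2 59): {"f":{"ho":3,"y":51},"t":[8,21,59,71,77],"wk":[70,54,25],"xs":3}
After op 10 (add /wk/0 88): {"f":{"ho":3,"y":51},"t":[8,21,59,71,77],"wk":[88,70,54,25],"xs":3}
After op 11 (add /wk/0 18): {"f":{"ho":3,"y":51},"t":[8,21,59,71,77],"wk":[18,88,70,54,25],"xs":3}
After op 12 (replace /t/3 71): {"f":{"ho":3,"y":51},"t":[8,21,59,71,77],"wk":[18,88,70,54,25],"xs":3}
After op 13 (add /jvx 71): {"f":{"ho":3,"y":51},"jvx":71,"t":[8,21,59,71,77],"wk":[18,88,70,54,25],"xs":3}
After op 14 (remove /wk/4): {"f":{"ho":3,"y":51},"jvx":71,"t":[8,21,59,71,77],"wk":[18,88,70,54],"xs":3}
After op 15 (add /xie 38): {"f":{"ho":3,"y":51},"jvx":71,"t":[8,21,59,71,77],"wk":[18,88,70,54],"xie":38,"xs":3}
After op 16 (add /wk/0 22): {"f":{"ho":3,"y":51},"jvx":71,"t":[8,21,59,71,77],"wk":[22,18,88,70,54],"xie":38,"xs":3}
After op 17 (replace /xie 91): {"f":{"ho":3,"y":51},"jvx":71,"t":[8,21,59,71,77],"wk":[22,18,88,70,54],"xie":91,"xs":3}
Size at path /wk: 5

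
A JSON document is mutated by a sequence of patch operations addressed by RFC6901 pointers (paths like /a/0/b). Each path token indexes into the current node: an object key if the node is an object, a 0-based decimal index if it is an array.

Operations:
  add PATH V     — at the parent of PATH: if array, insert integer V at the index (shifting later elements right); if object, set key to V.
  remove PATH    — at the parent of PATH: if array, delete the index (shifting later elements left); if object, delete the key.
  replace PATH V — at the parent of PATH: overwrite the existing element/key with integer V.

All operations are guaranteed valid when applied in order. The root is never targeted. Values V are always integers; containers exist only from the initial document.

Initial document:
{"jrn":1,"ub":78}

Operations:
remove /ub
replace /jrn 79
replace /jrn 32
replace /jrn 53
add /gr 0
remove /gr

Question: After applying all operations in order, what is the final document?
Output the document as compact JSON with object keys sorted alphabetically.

After op 1 (remove /ub): {"jrn":1}
After op 2 (replace /jrn 79): {"jrn":79}
After op 3 (replace /jrn 32): {"jrn":32}
After op 4 (replace /jrn 53): {"jrn":53}
After op 5 (add /gr 0): {"gr":0,"jrn":53}
After op 6 (remove /gr): {"jrn":53}

Answer: {"jrn":53}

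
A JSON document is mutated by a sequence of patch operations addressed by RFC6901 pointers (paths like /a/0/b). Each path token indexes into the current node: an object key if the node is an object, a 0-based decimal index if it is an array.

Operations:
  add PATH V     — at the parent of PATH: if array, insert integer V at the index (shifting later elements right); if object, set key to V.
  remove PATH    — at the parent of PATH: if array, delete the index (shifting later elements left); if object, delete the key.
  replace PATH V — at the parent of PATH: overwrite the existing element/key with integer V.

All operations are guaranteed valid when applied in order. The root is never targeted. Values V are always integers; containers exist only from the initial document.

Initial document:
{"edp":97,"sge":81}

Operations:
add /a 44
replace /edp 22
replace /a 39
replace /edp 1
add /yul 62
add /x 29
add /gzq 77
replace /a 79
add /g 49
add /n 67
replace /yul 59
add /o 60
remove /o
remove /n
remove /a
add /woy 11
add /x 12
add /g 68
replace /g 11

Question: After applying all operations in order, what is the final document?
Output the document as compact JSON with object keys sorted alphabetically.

Answer: {"edp":1,"g":11,"gzq":77,"sge":81,"woy":11,"x":12,"yul":59}

Derivation:
After op 1 (add /a 44): {"a":44,"edp":97,"sge":81}
After op 2 (replace /edp 22): {"a":44,"edp":22,"sge":81}
After op 3 (replace /a 39): {"a":39,"edp":22,"sge":81}
After op 4 (replace /edp 1): {"a":39,"edp":1,"sge":81}
After op 5 (add /yul 62): {"a":39,"edp":1,"sge":81,"yul":62}
After op 6 (add /x 29): {"a":39,"edp":1,"sge":81,"x":29,"yul":62}
After op 7 (add /gzq 77): {"a":39,"edp":1,"gzq":77,"sge":81,"x":29,"yul":62}
After op 8 (replace /a 79): {"a":79,"edp":1,"gzq":77,"sge":81,"x":29,"yul":62}
After op 9 (add /g 49): {"a":79,"edp":1,"g":49,"gzq":77,"sge":81,"x":29,"yul":62}
After op 10 (add /n 67): {"a":79,"edp":1,"g":49,"gzq":77,"n":67,"sge":81,"x":29,"yul":62}
After op 11 (replace /yul 59): {"a":79,"edp":1,"g":49,"gzq":77,"n":67,"sge":81,"x":29,"yul":59}
After op 12 (add /o 60): {"a":79,"edp":1,"g":49,"gzq":77,"n":67,"o":60,"sge":81,"x":29,"yul":59}
After op 13 (remove /o): {"a":79,"edp":1,"g":49,"gzq":77,"n":67,"sge":81,"x":29,"yul":59}
After op 14 (remove /n): {"a":79,"edp":1,"g":49,"gzq":77,"sge":81,"x":29,"yul":59}
After op 15 (remove /a): {"edp":1,"g":49,"gzq":77,"sge":81,"x":29,"yul":59}
After op 16 (add /woy 11): {"edp":1,"g":49,"gzq":77,"sge":81,"woy":11,"x":29,"yul":59}
After op 17 (add /x 12): {"edp":1,"g":49,"gzq":77,"sge":81,"woy":11,"x":12,"yul":59}
After op 18 (add /g 68): {"edp":1,"g":68,"gzq":77,"sge":81,"woy":11,"x":12,"yul":59}
After op 19 (replace /g 11): {"edp":1,"g":11,"gzq":77,"sge":81,"woy":11,"x":12,"yul":59}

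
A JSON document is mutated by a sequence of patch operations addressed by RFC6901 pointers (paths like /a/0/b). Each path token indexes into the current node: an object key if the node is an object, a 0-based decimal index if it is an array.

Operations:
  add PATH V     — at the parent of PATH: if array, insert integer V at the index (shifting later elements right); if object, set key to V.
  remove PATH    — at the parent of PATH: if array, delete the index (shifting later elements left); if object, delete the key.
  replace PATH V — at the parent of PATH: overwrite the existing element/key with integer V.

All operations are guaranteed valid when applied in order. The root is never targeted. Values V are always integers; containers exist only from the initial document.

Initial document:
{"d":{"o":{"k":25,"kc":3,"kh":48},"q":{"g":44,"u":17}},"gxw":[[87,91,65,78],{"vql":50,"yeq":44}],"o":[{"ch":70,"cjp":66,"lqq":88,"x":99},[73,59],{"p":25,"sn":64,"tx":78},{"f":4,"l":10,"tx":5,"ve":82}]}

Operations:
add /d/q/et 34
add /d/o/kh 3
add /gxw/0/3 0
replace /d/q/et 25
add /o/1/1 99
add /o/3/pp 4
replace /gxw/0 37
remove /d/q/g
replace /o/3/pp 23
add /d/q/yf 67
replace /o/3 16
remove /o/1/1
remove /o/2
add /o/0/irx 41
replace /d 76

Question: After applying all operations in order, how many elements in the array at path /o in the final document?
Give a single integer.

Answer: 3

Derivation:
After op 1 (add /d/q/et 34): {"d":{"o":{"k":25,"kc":3,"kh":48},"q":{"et":34,"g":44,"u":17}},"gxw":[[87,91,65,78],{"vql":50,"yeq":44}],"o":[{"ch":70,"cjp":66,"lqq":88,"x":99},[73,59],{"p":25,"sn":64,"tx":78},{"f":4,"l":10,"tx":5,"ve":82}]}
After op 2 (add /d/o/kh 3): {"d":{"o":{"k":25,"kc":3,"kh":3},"q":{"et":34,"g":44,"u":17}},"gxw":[[87,91,65,78],{"vql":50,"yeq":44}],"o":[{"ch":70,"cjp":66,"lqq":88,"x":99},[73,59],{"p":25,"sn":64,"tx":78},{"f":4,"l":10,"tx":5,"ve":82}]}
After op 3 (add /gxw/0/3 0): {"d":{"o":{"k":25,"kc":3,"kh":3},"q":{"et":34,"g":44,"u":17}},"gxw":[[87,91,65,0,78],{"vql":50,"yeq":44}],"o":[{"ch":70,"cjp":66,"lqq":88,"x":99},[73,59],{"p":25,"sn":64,"tx":78},{"f":4,"l":10,"tx":5,"ve":82}]}
After op 4 (replace /d/q/et 25): {"d":{"o":{"k":25,"kc":3,"kh":3},"q":{"et":25,"g":44,"u":17}},"gxw":[[87,91,65,0,78],{"vql":50,"yeq":44}],"o":[{"ch":70,"cjp":66,"lqq":88,"x":99},[73,59],{"p":25,"sn":64,"tx":78},{"f":4,"l":10,"tx":5,"ve":82}]}
After op 5 (add /o/1/1 99): {"d":{"o":{"k":25,"kc":3,"kh":3},"q":{"et":25,"g":44,"u":17}},"gxw":[[87,91,65,0,78],{"vql":50,"yeq":44}],"o":[{"ch":70,"cjp":66,"lqq":88,"x":99},[73,99,59],{"p":25,"sn":64,"tx":78},{"f":4,"l":10,"tx":5,"ve":82}]}
After op 6 (add /o/3/pp 4): {"d":{"o":{"k":25,"kc":3,"kh":3},"q":{"et":25,"g":44,"u":17}},"gxw":[[87,91,65,0,78],{"vql":50,"yeq":44}],"o":[{"ch":70,"cjp":66,"lqq":88,"x":99},[73,99,59],{"p":25,"sn":64,"tx":78},{"f":4,"l":10,"pp":4,"tx":5,"ve":82}]}
After op 7 (replace /gxw/0 37): {"d":{"o":{"k":25,"kc":3,"kh":3},"q":{"et":25,"g":44,"u":17}},"gxw":[37,{"vql":50,"yeq":44}],"o":[{"ch":70,"cjp":66,"lqq":88,"x":99},[73,99,59],{"p":25,"sn":64,"tx":78},{"f":4,"l":10,"pp":4,"tx":5,"ve":82}]}
After op 8 (remove /d/q/g): {"d":{"o":{"k":25,"kc":3,"kh":3},"q":{"et":25,"u":17}},"gxw":[37,{"vql":50,"yeq":44}],"o":[{"ch":70,"cjp":66,"lqq":88,"x":99},[73,99,59],{"p":25,"sn":64,"tx":78},{"f":4,"l":10,"pp":4,"tx":5,"ve":82}]}
After op 9 (replace /o/3/pp 23): {"d":{"o":{"k":25,"kc":3,"kh":3},"q":{"et":25,"u":17}},"gxw":[37,{"vql":50,"yeq":44}],"o":[{"ch":70,"cjp":66,"lqq":88,"x":99},[73,99,59],{"p":25,"sn":64,"tx":78},{"f":4,"l":10,"pp":23,"tx":5,"ve":82}]}
After op 10 (add /d/q/yf 67): {"d":{"o":{"k":25,"kc":3,"kh":3},"q":{"et":25,"u":17,"yf":67}},"gxw":[37,{"vql":50,"yeq":44}],"o":[{"ch":70,"cjp":66,"lqq":88,"x":99},[73,99,59],{"p":25,"sn":64,"tx":78},{"f":4,"l":10,"pp":23,"tx":5,"ve":82}]}
After op 11 (replace /o/3 16): {"d":{"o":{"k":25,"kc":3,"kh":3},"q":{"et":25,"u":17,"yf":67}},"gxw":[37,{"vql":50,"yeq":44}],"o":[{"ch":70,"cjp":66,"lqq":88,"x":99},[73,99,59],{"p":25,"sn":64,"tx":78},16]}
After op 12 (remove /o/1/1): {"d":{"o":{"k":25,"kc":3,"kh":3},"q":{"et":25,"u":17,"yf":67}},"gxw":[37,{"vql":50,"yeq":44}],"o":[{"ch":70,"cjp":66,"lqq":88,"x":99},[73,59],{"p":25,"sn":64,"tx":78},16]}
After op 13 (remove /o/2): {"d":{"o":{"k":25,"kc":3,"kh":3},"q":{"et":25,"u":17,"yf":67}},"gxw":[37,{"vql":50,"yeq":44}],"o":[{"ch":70,"cjp":66,"lqq":88,"x":99},[73,59],16]}
After op 14 (add /o/0/irx 41): {"d":{"o":{"k":25,"kc":3,"kh":3},"q":{"et":25,"u":17,"yf":67}},"gxw":[37,{"vql":50,"yeq":44}],"o":[{"ch":70,"cjp":66,"irx":41,"lqq":88,"x":99},[73,59],16]}
After op 15 (replace /d 76): {"d":76,"gxw":[37,{"vql":50,"yeq":44}],"o":[{"ch":70,"cjp":66,"irx":41,"lqq":88,"x":99},[73,59],16]}
Size at path /o: 3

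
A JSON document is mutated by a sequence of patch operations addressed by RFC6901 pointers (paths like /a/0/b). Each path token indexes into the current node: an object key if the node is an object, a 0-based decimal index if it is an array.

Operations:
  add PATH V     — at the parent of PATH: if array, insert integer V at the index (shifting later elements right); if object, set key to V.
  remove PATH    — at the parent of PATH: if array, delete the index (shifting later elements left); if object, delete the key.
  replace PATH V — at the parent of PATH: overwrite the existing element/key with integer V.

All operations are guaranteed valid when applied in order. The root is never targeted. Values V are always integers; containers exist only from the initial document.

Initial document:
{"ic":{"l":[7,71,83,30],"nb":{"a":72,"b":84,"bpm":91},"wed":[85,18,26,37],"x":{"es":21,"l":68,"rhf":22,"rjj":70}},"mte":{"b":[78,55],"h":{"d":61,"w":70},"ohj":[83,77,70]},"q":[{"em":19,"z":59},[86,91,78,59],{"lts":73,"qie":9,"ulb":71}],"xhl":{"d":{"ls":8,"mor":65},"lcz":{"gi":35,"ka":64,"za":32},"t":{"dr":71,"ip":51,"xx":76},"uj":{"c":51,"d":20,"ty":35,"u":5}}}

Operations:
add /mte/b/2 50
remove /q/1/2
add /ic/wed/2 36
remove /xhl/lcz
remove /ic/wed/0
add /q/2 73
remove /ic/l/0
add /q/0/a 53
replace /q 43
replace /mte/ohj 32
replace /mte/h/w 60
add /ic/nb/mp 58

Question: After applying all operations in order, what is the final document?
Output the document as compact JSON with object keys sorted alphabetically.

After op 1 (add /mte/b/2 50): {"ic":{"l":[7,71,83,30],"nb":{"a":72,"b":84,"bpm":91},"wed":[85,18,26,37],"x":{"es":21,"l":68,"rhf":22,"rjj":70}},"mte":{"b":[78,55,50],"h":{"d":61,"w":70},"ohj":[83,77,70]},"q":[{"em":19,"z":59},[86,91,78,59],{"lts":73,"qie":9,"ulb":71}],"xhl":{"d":{"ls":8,"mor":65},"lcz":{"gi":35,"ka":64,"za":32},"t":{"dr":71,"ip":51,"xx":76},"uj":{"c":51,"d":20,"ty":35,"u":5}}}
After op 2 (remove /q/1/2): {"ic":{"l":[7,71,83,30],"nb":{"a":72,"b":84,"bpm":91},"wed":[85,18,26,37],"x":{"es":21,"l":68,"rhf":22,"rjj":70}},"mte":{"b":[78,55,50],"h":{"d":61,"w":70},"ohj":[83,77,70]},"q":[{"em":19,"z":59},[86,91,59],{"lts":73,"qie":9,"ulb":71}],"xhl":{"d":{"ls":8,"mor":65},"lcz":{"gi":35,"ka":64,"za":32},"t":{"dr":71,"ip":51,"xx":76},"uj":{"c":51,"d":20,"ty":35,"u":5}}}
After op 3 (add /ic/wed/2 36): {"ic":{"l":[7,71,83,30],"nb":{"a":72,"b":84,"bpm":91},"wed":[85,18,36,26,37],"x":{"es":21,"l":68,"rhf":22,"rjj":70}},"mte":{"b":[78,55,50],"h":{"d":61,"w":70},"ohj":[83,77,70]},"q":[{"em":19,"z":59},[86,91,59],{"lts":73,"qie":9,"ulb":71}],"xhl":{"d":{"ls":8,"mor":65},"lcz":{"gi":35,"ka":64,"za":32},"t":{"dr":71,"ip":51,"xx":76},"uj":{"c":51,"d":20,"ty":35,"u":5}}}
After op 4 (remove /xhl/lcz): {"ic":{"l":[7,71,83,30],"nb":{"a":72,"b":84,"bpm":91},"wed":[85,18,36,26,37],"x":{"es":21,"l":68,"rhf":22,"rjj":70}},"mte":{"b":[78,55,50],"h":{"d":61,"w":70},"ohj":[83,77,70]},"q":[{"em":19,"z":59},[86,91,59],{"lts":73,"qie":9,"ulb":71}],"xhl":{"d":{"ls":8,"mor":65},"t":{"dr":71,"ip":51,"xx":76},"uj":{"c":51,"d":20,"ty":35,"u":5}}}
After op 5 (remove /ic/wed/0): {"ic":{"l":[7,71,83,30],"nb":{"a":72,"b":84,"bpm":91},"wed":[18,36,26,37],"x":{"es":21,"l":68,"rhf":22,"rjj":70}},"mte":{"b":[78,55,50],"h":{"d":61,"w":70},"ohj":[83,77,70]},"q":[{"em":19,"z":59},[86,91,59],{"lts":73,"qie":9,"ulb":71}],"xhl":{"d":{"ls":8,"mor":65},"t":{"dr":71,"ip":51,"xx":76},"uj":{"c":51,"d":20,"ty":35,"u":5}}}
After op 6 (add /q/2 73): {"ic":{"l":[7,71,83,30],"nb":{"a":72,"b":84,"bpm":91},"wed":[18,36,26,37],"x":{"es":21,"l":68,"rhf":22,"rjj":70}},"mte":{"b":[78,55,50],"h":{"d":61,"w":70},"ohj":[83,77,70]},"q":[{"em":19,"z":59},[86,91,59],73,{"lts":73,"qie":9,"ulb":71}],"xhl":{"d":{"ls":8,"mor":65},"t":{"dr":71,"ip":51,"xx":76},"uj":{"c":51,"d":20,"ty":35,"u":5}}}
After op 7 (remove /ic/l/0): {"ic":{"l":[71,83,30],"nb":{"a":72,"b":84,"bpm":91},"wed":[18,36,26,37],"x":{"es":21,"l":68,"rhf":22,"rjj":70}},"mte":{"b":[78,55,50],"h":{"d":61,"w":70},"ohj":[83,77,70]},"q":[{"em":19,"z":59},[86,91,59],73,{"lts":73,"qie":9,"ulb":71}],"xhl":{"d":{"ls":8,"mor":65},"t":{"dr":71,"ip":51,"xx":76},"uj":{"c":51,"d":20,"ty":35,"u":5}}}
After op 8 (add /q/0/a 53): {"ic":{"l":[71,83,30],"nb":{"a":72,"b":84,"bpm":91},"wed":[18,36,26,37],"x":{"es":21,"l":68,"rhf":22,"rjj":70}},"mte":{"b":[78,55,50],"h":{"d":61,"w":70},"ohj":[83,77,70]},"q":[{"a":53,"em":19,"z":59},[86,91,59],73,{"lts":73,"qie":9,"ulb":71}],"xhl":{"d":{"ls":8,"mor":65},"t":{"dr":71,"ip":51,"xx":76},"uj":{"c":51,"d":20,"ty":35,"u":5}}}
After op 9 (replace /q 43): {"ic":{"l":[71,83,30],"nb":{"a":72,"b":84,"bpm":91},"wed":[18,36,26,37],"x":{"es":21,"l":68,"rhf":22,"rjj":70}},"mte":{"b":[78,55,50],"h":{"d":61,"w":70},"ohj":[83,77,70]},"q":43,"xhl":{"d":{"ls":8,"mor":65},"t":{"dr":71,"ip":51,"xx":76},"uj":{"c":51,"d":20,"ty":35,"u":5}}}
After op 10 (replace /mte/ohj 32): {"ic":{"l":[71,83,30],"nb":{"a":72,"b":84,"bpm":91},"wed":[18,36,26,37],"x":{"es":21,"l":68,"rhf":22,"rjj":70}},"mte":{"b":[78,55,50],"h":{"d":61,"w":70},"ohj":32},"q":43,"xhl":{"d":{"ls":8,"mor":65},"t":{"dr":71,"ip":51,"xx":76},"uj":{"c":51,"d":20,"ty":35,"u":5}}}
After op 11 (replace /mte/h/w 60): {"ic":{"l":[71,83,30],"nb":{"a":72,"b":84,"bpm":91},"wed":[18,36,26,37],"x":{"es":21,"l":68,"rhf":22,"rjj":70}},"mte":{"b":[78,55,50],"h":{"d":61,"w":60},"ohj":32},"q":43,"xhl":{"d":{"ls":8,"mor":65},"t":{"dr":71,"ip":51,"xx":76},"uj":{"c":51,"d":20,"ty":35,"u":5}}}
After op 12 (add /ic/nb/mp 58): {"ic":{"l":[71,83,30],"nb":{"a":72,"b":84,"bpm":91,"mp":58},"wed":[18,36,26,37],"x":{"es":21,"l":68,"rhf":22,"rjj":70}},"mte":{"b":[78,55,50],"h":{"d":61,"w":60},"ohj":32},"q":43,"xhl":{"d":{"ls":8,"mor":65},"t":{"dr":71,"ip":51,"xx":76},"uj":{"c":51,"d":20,"ty":35,"u":5}}}

Answer: {"ic":{"l":[71,83,30],"nb":{"a":72,"b":84,"bpm":91,"mp":58},"wed":[18,36,26,37],"x":{"es":21,"l":68,"rhf":22,"rjj":70}},"mte":{"b":[78,55,50],"h":{"d":61,"w":60},"ohj":32},"q":43,"xhl":{"d":{"ls":8,"mor":65},"t":{"dr":71,"ip":51,"xx":76},"uj":{"c":51,"d":20,"ty":35,"u":5}}}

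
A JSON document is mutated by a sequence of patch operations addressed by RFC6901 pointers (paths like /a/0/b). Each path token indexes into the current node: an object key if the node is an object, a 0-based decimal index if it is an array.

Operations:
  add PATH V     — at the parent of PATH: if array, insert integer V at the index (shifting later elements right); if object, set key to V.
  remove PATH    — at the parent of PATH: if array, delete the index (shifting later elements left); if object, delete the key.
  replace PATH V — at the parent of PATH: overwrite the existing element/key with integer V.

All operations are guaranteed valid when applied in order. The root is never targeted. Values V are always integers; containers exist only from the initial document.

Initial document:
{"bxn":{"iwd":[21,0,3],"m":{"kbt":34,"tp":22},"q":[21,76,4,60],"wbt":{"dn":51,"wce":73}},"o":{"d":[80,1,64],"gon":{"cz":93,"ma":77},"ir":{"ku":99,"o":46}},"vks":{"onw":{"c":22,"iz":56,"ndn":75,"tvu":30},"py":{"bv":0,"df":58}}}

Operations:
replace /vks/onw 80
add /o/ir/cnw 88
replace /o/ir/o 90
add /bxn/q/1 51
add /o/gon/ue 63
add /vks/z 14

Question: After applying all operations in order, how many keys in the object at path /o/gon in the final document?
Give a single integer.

After op 1 (replace /vks/onw 80): {"bxn":{"iwd":[21,0,3],"m":{"kbt":34,"tp":22},"q":[21,76,4,60],"wbt":{"dn":51,"wce":73}},"o":{"d":[80,1,64],"gon":{"cz":93,"ma":77},"ir":{"ku":99,"o":46}},"vks":{"onw":80,"py":{"bv":0,"df":58}}}
After op 2 (add /o/ir/cnw 88): {"bxn":{"iwd":[21,0,3],"m":{"kbt":34,"tp":22},"q":[21,76,4,60],"wbt":{"dn":51,"wce":73}},"o":{"d":[80,1,64],"gon":{"cz":93,"ma":77},"ir":{"cnw":88,"ku":99,"o":46}},"vks":{"onw":80,"py":{"bv":0,"df":58}}}
After op 3 (replace /o/ir/o 90): {"bxn":{"iwd":[21,0,3],"m":{"kbt":34,"tp":22},"q":[21,76,4,60],"wbt":{"dn":51,"wce":73}},"o":{"d":[80,1,64],"gon":{"cz":93,"ma":77},"ir":{"cnw":88,"ku":99,"o":90}},"vks":{"onw":80,"py":{"bv":0,"df":58}}}
After op 4 (add /bxn/q/1 51): {"bxn":{"iwd":[21,0,3],"m":{"kbt":34,"tp":22},"q":[21,51,76,4,60],"wbt":{"dn":51,"wce":73}},"o":{"d":[80,1,64],"gon":{"cz":93,"ma":77},"ir":{"cnw":88,"ku":99,"o":90}},"vks":{"onw":80,"py":{"bv":0,"df":58}}}
After op 5 (add /o/gon/ue 63): {"bxn":{"iwd":[21,0,3],"m":{"kbt":34,"tp":22},"q":[21,51,76,4,60],"wbt":{"dn":51,"wce":73}},"o":{"d":[80,1,64],"gon":{"cz":93,"ma":77,"ue":63},"ir":{"cnw":88,"ku":99,"o":90}},"vks":{"onw":80,"py":{"bv":0,"df":58}}}
After op 6 (add /vks/z 14): {"bxn":{"iwd":[21,0,3],"m":{"kbt":34,"tp":22},"q":[21,51,76,4,60],"wbt":{"dn":51,"wce":73}},"o":{"d":[80,1,64],"gon":{"cz":93,"ma":77,"ue":63},"ir":{"cnw":88,"ku":99,"o":90}},"vks":{"onw":80,"py":{"bv":0,"df":58},"z":14}}
Size at path /o/gon: 3

Answer: 3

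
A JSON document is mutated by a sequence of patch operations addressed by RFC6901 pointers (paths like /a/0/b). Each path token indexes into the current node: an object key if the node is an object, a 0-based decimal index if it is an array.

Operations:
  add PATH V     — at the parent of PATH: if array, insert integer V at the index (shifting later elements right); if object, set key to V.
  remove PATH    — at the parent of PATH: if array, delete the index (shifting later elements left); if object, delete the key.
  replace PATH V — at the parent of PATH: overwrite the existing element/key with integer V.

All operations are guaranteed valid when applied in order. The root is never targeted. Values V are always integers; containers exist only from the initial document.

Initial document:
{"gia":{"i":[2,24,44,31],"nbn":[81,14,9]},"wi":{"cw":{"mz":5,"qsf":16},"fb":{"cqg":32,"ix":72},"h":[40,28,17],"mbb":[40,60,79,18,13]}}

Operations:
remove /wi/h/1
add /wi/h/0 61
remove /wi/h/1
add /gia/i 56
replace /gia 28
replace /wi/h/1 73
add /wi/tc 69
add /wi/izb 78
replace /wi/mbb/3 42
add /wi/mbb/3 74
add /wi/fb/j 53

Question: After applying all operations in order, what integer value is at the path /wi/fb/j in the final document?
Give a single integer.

After op 1 (remove /wi/h/1): {"gia":{"i":[2,24,44,31],"nbn":[81,14,9]},"wi":{"cw":{"mz":5,"qsf":16},"fb":{"cqg":32,"ix":72},"h":[40,17],"mbb":[40,60,79,18,13]}}
After op 2 (add /wi/h/0 61): {"gia":{"i":[2,24,44,31],"nbn":[81,14,9]},"wi":{"cw":{"mz":5,"qsf":16},"fb":{"cqg":32,"ix":72},"h":[61,40,17],"mbb":[40,60,79,18,13]}}
After op 3 (remove /wi/h/1): {"gia":{"i":[2,24,44,31],"nbn":[81,14,9]},"wi":{"cw":{"mz":5,"qsf":16},"fb":{"cqg":32,"ix":72},"h":[61,17],"mbb":[40,60,79,18,13]}}
After op 4 (add /gia/i 56): {"gia":{"i":56,"nbn":[81,14,9]},"wi":{"cw":{"mz":5,"qsf":16},"fb":{"cqg":32,"ix":72},"h":[61,17],"mbb":[40,60,79,18,13]}}
After op 5 (replace /gia 28): {"gia":28,"wi":{"cw":{"mz":5,"qsf":16},"fb":{"cqg":32,"ix":72},"h":[61,17],"mbb":[40,60,79,18,13]}}
After op 6 (replace /wi/h/1 73): {"gia":28,"wi":{"cw":{"mz":5,"qsf":16},"fb":{"cqg":32,"ix":72},"h":[61,73],"mbb":[40,60,79,18,13]}}
After op 7 (add /wi/tc 69): {"gia":28,"wi":{"cw":{"mz":5,"qsf":16},"fb":{"cqg":32,"ix":72},"h":[61,73],"mbb":[40,60,79,18,13],"tc":69}}
After op 8 (add /wi/izb 78): {"gia":28,"wi":{"cw":{"mz":5,"qsf":16},"fb":{"cqg":32,"ix":72},"h":[61,73],"izb":78,"mbb":[40,60,79,18,13],"tc":69}}
After op 9 (replace /wi/mbb/3 42): {"gia":28,"wi":{"cw":{"mz":5,"qsf":16},"fb":{"cqg":32,"ix":72},"h":[61,73],"izb":78,"mbb":[40,60,79,42,13],"tc":69}}
After op 10 (add /wi/mbb/3 74): {"gia":28,"wi":{"cw":{"mz":5,"qsf":16},"fb":{"cqg":32,"ix":72},"h":[61,73],"izb":78,"mbb":[40,60,79,74,42,13],"tc":69}}
After op 11 (add /wi/fb/j 53): {"gia":28,"wi":{"cw":{"mz":5,"qsf":16},"fb":{"cqg":32,"ix":72,"j":53},"h":[61,73],"izb":78,"mbb":[40,60,79,74,42,13],"tc":69}}
Value at /wi/fb/j: 53

Answer: 53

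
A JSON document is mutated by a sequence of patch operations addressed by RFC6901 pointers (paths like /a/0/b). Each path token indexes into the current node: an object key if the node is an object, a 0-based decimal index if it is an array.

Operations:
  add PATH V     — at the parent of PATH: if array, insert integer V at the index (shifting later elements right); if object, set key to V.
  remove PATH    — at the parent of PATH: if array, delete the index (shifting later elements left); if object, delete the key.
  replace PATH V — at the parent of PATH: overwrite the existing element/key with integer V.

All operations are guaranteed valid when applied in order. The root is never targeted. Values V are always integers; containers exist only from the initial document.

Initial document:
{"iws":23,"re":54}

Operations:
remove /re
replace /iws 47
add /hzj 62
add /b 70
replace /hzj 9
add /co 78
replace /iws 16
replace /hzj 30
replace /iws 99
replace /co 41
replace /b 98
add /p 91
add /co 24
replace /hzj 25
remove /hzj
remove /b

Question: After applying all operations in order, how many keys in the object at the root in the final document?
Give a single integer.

Answer: 3

Derivation:
After op 1 (remove /re): {"iws":23}
After op 2 (replace /iws 47): {"iws":47}
After op 3 (add /hzj 62): {"hzj":62,"iws":47}
After op 4 (add /b 70): {"b":70,"hzj":62,"iws":47}
After op 5 (replace /hzj 9): {"b":70,"hzj":9,"iws":47}
After op 6 (add /co 78): {"b":70,"co":78,"hzj":9,"iws":47}
After op 7 (replace /iws 16): {"b":70,"co":78,"hzj":9,"iws":16}
After op 8 (replace /hzj 30): {"b":70,"co":78,"hzj":30,"iws":16}
After op 9 (replace /iws 99): {"b":70,"co":78,"hzj":30,"iws":99}
After op 10 (replace /co 41): {"b":70,"co":41,"hzj":30,"iws":99}
After op 11 (replace /b 98): {"b":98,"co":41,"hzj":30,"iws":99}
After op 12 (add /p 91): {"b":98,"co":41,"hzj":30,"iws":99,"p":91}
After op 13 (add /co 24): {"b":98,"co":24,"hzj":30,"iws":99,"p":91}
After op 14 (replace /hzj 25): {"b":98,"co":24,"hzj":25,"iws":99,"p":91}
After op 15 (remove /hzj): {"b":98,"co":24,"iws":99,"p":91}
After op 16 (remove /b): {"co":24,"iws":99,"p":91}
Size at the root: 3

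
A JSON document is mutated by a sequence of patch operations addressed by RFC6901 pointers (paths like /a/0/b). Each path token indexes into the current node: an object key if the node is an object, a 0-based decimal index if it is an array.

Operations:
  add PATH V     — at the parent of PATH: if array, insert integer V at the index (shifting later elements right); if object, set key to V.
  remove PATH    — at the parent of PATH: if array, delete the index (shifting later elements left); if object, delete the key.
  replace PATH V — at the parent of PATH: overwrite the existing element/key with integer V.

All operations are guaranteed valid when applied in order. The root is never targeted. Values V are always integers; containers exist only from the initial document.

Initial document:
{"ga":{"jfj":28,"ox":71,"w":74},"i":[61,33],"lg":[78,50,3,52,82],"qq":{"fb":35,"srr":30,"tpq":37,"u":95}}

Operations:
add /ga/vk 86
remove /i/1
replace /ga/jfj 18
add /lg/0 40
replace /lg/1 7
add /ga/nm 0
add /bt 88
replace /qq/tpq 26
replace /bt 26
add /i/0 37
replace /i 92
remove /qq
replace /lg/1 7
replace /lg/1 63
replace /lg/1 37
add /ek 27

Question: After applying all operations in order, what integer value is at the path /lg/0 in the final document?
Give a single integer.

After op 1 (add /ga/vk 86): {"ga":{"jfj":28,"ox":71,"vk":86,"w":74},"i":[61,33],"lg":[78,50,3,52,82],"qq":{"fb":35,"srr":30,"tpq":37,"u":95}}
After op 2 (remove /i/1): {"ga":{"jfj":28,"ox":71,"vk":86,"w":74},"i":[61],"lg":[78,50,3,52,82],"qq":{"fb":35,"srr":30,"tpq":37,"u":95}}
After op 3 (replace /ga/jfj 18): {"ga":{"jfj":18,"ox":71,"vk":86,"w":74},"i":[61],"lg":[78,50,3,52,82],"qq":{"fb":35,"srr":30,"tpq":37,"u":95}}
After op 4 (add /lg/0 40): {"ga":{"jfj":18,"ox":71,"vk":86,"w":74},"i":[61],"lg":[40,78,50,3,52,82],"qq":{"fb":35,"srr":30,"tpq":37,"u":95}}
After op 5 (replace /lg/1 7): {"ga":{"jfj":18,"ox":71,"vk":86,"w":74},"i":[61],"lg":[40,7,50,3,52,82],"qq":{"fb":35,"srr":30,"tpq":37,"u":95}}
After op 6 (add /ga/nm 0): {"ga":{"jfj":18,"nm":0,"ox":71,"vk":86,"w":74},"i":[61],"lg":[40,7,50,3,52,82],"qq":{"fb":35,"srr":30,"tpq":37,"u":95}}
After op 7 (add /bt 88): {"bt":88,"ga":{"jfj":18,"nm":0,"ox":71,"vk":86,"w":74},"i":[61],"lg":[40,7,50,3,52,82],"qq":{"fb":35,"srr":30,"tpq":37,"u":95}}
After op 8 (replace /qq/tpq 26): {"bt":88,"ga":{"jfj":18,"nm":0,"ox":71,"vk":86,"w":74},"i":[61],"lg":[40,7,50,3,52,82],"qq":{"fb":35,"srr":30,"tpq":26,"u":95}}
After op 9 (replace /bt 26): {"bt":26,"ga":{"jfj":18,"nm":0,"ox":71,"vk":86,"w":74},"i":[61],"lg":[40,7,50,3,52,82],"qq":{"fb":35,"srr":30,"tpq":26,"u":95}}
After op 10 (add /i/0 37): {"bt":26,"ga":{"jfj":18,"nm":0,"ox":71,"vk":86,"w":74},"i":[37,61],"lg":[40,7,50,3,52,82],"qq":{"fb":35,"srr":30,"tpq":26,"u":95}}
After op 11 (replace /i 92): {"bt":26,"ga":{"jfj":18,"nm":0,"ox":71,"vk":86,"w":74},"i":92,"lg":[40,7,50,3,52,82],"qq":{"fb":35,"srr":30,"tpq":26,"u":95}}
After op 12 (remove /qq): {"bt":26,"ga":{"jfj":18,"nm":0,"ox":71,"vk":86,"w":74},"i":92,"lg":[40,7,50,3,52,82]}
After op 13 (replace /lg/1 7): {"bt":26,"ga":{"jfj":18,"nm":0,"ox":71,"vk":86,"w":74},"i":92,"lg":[40,7,50,3,52,82]}
After op 14 (replace /lg/1 63): {"bt":26,"ga":{"jfj":18,"nm":0,"ox":71,"vk":86,"w":74},"i":92,"lg":[40,63,50,3,52,82]}
After op 15 (replace /lg/1 37): {"bt":26,"ga":{"jfj":18,"nm":0,"ox":71,"vk":86,"w":74},"i":92,"lg":[40,37,50,3,52,82]}
After op 16 (add /ek 27): {"bt":26,"ek":27,"ga":{"jfj":18,"nm":0,"ox":71,"vk":86,"w":74},"i":92,"lg":[40,37,50,3,52,82]}
Value at /lg/0: 40

Answer: 40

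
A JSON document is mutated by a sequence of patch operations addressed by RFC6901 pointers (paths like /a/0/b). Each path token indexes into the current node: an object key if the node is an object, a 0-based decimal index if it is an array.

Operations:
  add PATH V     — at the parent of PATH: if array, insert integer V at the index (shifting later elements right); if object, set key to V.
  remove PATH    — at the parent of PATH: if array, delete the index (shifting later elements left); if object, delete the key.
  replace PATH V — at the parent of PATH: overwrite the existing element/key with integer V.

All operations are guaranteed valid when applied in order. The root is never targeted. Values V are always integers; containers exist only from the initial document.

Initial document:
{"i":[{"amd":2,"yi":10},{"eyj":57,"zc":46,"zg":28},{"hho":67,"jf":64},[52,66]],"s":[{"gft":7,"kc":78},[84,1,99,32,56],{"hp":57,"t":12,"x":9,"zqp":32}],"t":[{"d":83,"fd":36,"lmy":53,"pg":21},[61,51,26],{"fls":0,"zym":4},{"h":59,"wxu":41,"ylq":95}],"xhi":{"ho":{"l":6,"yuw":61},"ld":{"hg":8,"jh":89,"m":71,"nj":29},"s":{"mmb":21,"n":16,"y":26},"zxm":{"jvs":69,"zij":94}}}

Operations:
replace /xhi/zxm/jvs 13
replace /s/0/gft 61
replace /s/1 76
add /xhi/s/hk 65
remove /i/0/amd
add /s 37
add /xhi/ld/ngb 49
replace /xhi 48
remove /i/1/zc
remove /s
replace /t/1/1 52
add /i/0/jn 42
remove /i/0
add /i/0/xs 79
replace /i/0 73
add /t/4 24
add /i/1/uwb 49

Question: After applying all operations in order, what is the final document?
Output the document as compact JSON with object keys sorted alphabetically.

Answer: {"i":[73,{"hho":67,"jf":64,"uwb":49},[52,66]],"t":[{"d":83,"fd":36,"lmy":53,"pg":21},[61,52,26],{"fls":0,"zym":4},{"h":59,"wxu":41,"ylq":95},24],"xhi":48}

Derivation:
After op 1 (replace /xhi/zxm/jvs 13): {"i":[{"amd":2,"yi":10},{"eyj":57,"zc":46,"zg":28},{"hho":67,"jf":64},[52,66]],"s":[{"gft":7,"kc":78},[84,1,99,32,56],{"hp":57,"t":12,"x":9,"zqp":32}],"t":[{"d":83,"fd":36,"lmy":53,"pg":21},[61,51,26],{"fls":0,"zym":4},{"h":59,"wxu":41,"ylq":95}],"xhi":{"ho":{"l":6,"yuw":61},"ld":{"hg":8,"jh":89,"m":71,"nj":29},"s":{"mmb":21,"n":16,"y":26},"zxm":{"jvs":13,"zij":94}}}
After op 2 (replace /s/0/gft 61): {"i":[{"amd":2,"yi":10},{"eyj":57,"zc":46,"zg":28},{"hho":67,"jf":64},[52,66]],"s":[{"gft":61,"kc":78},[84,1,99,32,56],{"hp":57,"t":12,"x":9,"zqp":32}],"t":[{"d":83,"fd":36,"lmy":53,"pg":21},[61,51,26],{"fls":0,"zym":4},{"h":59,"wxu":41,"ylq":95}],"xhi":{"ho":{"l":6,"yuw":61},"ld":{"hg":8,"jh":89,"m":71,"nj":29},"s":{"mmb":21,"n":16,"y":26},"zxm":{"jvs":13,"zij":94}}}
After op 3 (replace /s/1 76): {"i":[{"amd":2,"yi":10},{"eyj":57,"zc":46,"zg":28},{"hho":67,"jf":64},[52,66]],"s":[{"gft":61,"kc":78},76,{"hp":57,"t":12,"x":9,"zqp":32}],"t":[{"d":83,"fd":36,"lmy":53,"pg":21},[61,51,26],{"fls":0,"zym":4},{"h":59,"wxu":41,"ylq":95}],"xhi":{"ho":{"l":6,"yuw":61},"ld":{"hg":8,"jh":89,"m":71,"nj":29},"s":{"mmb":21,"n":16,"y":26},"zxm":{"jvs":13,"zij":94}}}
After op 4 (add /xhi/s/hk 65): {"i":[{"amd":2,"yi":10},{"eyj":57,"zc":46,"zg":28},{"hho":67,"jf":64},[52,66]],"s":[{"gft":61,"kc":78},76,{"hp":57,"t":12,"x":9,"zqp":32}],"t":[{"d":83,"fd":36,"lmy":53,"pg":21},[61,51,26],{"fls":0,"zym":4},{"h":59,"wxu":41,"ylq":95}],"xhi":{"ho":{"l":6,"yuw":61},"ld":{"hg":8,"jh":89,"m":71,"nj":29},"s":{"hk":65,"mmb":21,"n":16,"y":26},"zxm":{"jvs":13,"zij":94}}}
After op 5 (remove /i/0/amd): {"i":[{"yi":10},{"eyj":57,"zc":46,"zg":28},{"hho":67,"jf":64},[52,66]],"s":[{"gft":61,"kc":78},76,{"hp":57,"t":12,"x":9,"zqp":32}],"t":[{"d":83,"fd":36,"lmy":53,"pg":21},[61,51,26],{"fls":0,"zym":4},{"h":59,"wxu":41,"ylq":95}],"xhi":{"ho":{"l":6,"yuw":61},"ld":{"hg":8,"jh":89,"m":71,"nj":29},"s":{"hk":65,"mmb":21,"n":16,"y":26},"zxm":{"jvs":13,"zij":94}}}
After op 6 (add /s 37): {"i":[{"yi":10},{"eyj":57,"zc":46,"zg":28},{"hho":67,"jf":64},[52,66]],"s":37,"t":[{"d":83,"fd":36,"lmy":53,"pg":21},[61,51,26],{"fls":0,"zym":4},{"h":59,"wxu":41,"ylq":95}],"xhi":{"ho":{"l":6,"yuw":61},"ld":{"hg":8,"jh":89,"m":71,"nj":29},"s":{"hk":65,"mmb":21,"n":16,"y":26},"zxm":{"jvs":13,"zij":94}}}
After op 7 (add /xhi/ld/ngb 49): {"i":[{"yi":10},{"eyj":57,"zc":46,"zg":28},{"hho":67,"jf":64},[52,66]],"s":37,"t":[{"d":83,"fd":36,"lmy":53,"pg":21},[61,51,26],{"fls":0,"zym":4},{"h":59,"wxu":41,"ylq":95}],"xhi":{"ho":{"l":6,"yuw":61},"ld":{"hg":8,"jh":89,"m":71,"ngb":49,"nj":29},"s":{"hk":65,"mmb":21,"n":16,"y":26},"zxm":{"jvs":13,"zij":94}}}
After op 8 (replace /xhi 48): {"i":[{"yi":10},{"eyj":57,"zc":46,"zg":28},{"hho":67,"jf":64},[52,66]],"s":37,"t":[{"d":83,"fd":36,"lmy":53,"pg":21},[61,51,26],{"fls":0,"zym":4},{"h":59,"wxu":41,"ylq":95}],"xhi":48}
After op 9 (remove /i/1/zc): {"i":[{"yi":10},{"eyj":57,"zg":28},{"hho":67,"jf":64},[52,66]],"s":37,"t":[{"d":83,"fd":36,"lmy":53,"pg":21},[61,51,26],{"fls":0,"zym":4},{"h":59,"wxu":41,"ylq":95}],"xhi":48}
After op 10 (remove /s): {"i":[{"yi":10},{"eyj":57,"zg":28},{"hho":67,"jf":64},[52,66]],"t":[{"d":83,"fd":36,"lmy":53,"pg":21},[61,51,26],{"fls":0,"zym":4},{"h":59,"wxu":41,"ylq":95}],"xhi":48}
After op 11 (replace /t/1/1 52): {"i":[{"yi":10},{"eyj":57,"zg":28},{"hho":67,"jf":64},[52,66]],"t":[{"d":83,"fd":36,"lmy":53,"pg":21},[61,52,26],{"fls":0,"zym":4},{"h":59,"wxu":41,"ylq":95}],"xhi":48}
After op 12 (add /i/0/jn 42): {"i":[{"jn":42,"yi":10},{"eyj":57,"zg":28},{"hho":67,"jf":64},[52,66]],"t":[{"d":83,"fd":36,"lmy":53,"pg":21},[61,52,26],{"fls":0,"zym":4},{"h":59,"wxu":41,"ylq":95}],"xhi":48}
After op 13 (remove /i/0): {"i":[{"eyj":57,"zg":28},{"hho":67,"jf":64},[52,66]],"t":[{"d":83,"fd":36,"lmy":53,"pg":21},[61,52,26],{"fls":0,"zym":4},{"h":59,"wxu":41,"ylq":95}],"xhi":48}
After op 14 (add /i/0/xs 79): {"i":[{"eyj":57,"xs":79,"zg":28},{"hho":67,"jf":64},[52,66]],"t":[{"d":83,"fd":36,"lmy":53,"pg":21},[61,52,26],{"fls":0,"zym":4},{"h":59,"wxu":41,"ylq":95}],"xhi":48}
After op 15 (replace /i/0 73): {"i":[73,{"hho":67,"jf":64},[52,66]],"t":[{"d":83,"fd":36,"lmy":53,"pg":21},[61,52,26],{"fls":0,"zym":4},{"h":59,"wxu":41,"ylq":95}],"xhi":48}
After op 16 (add /t/4 24): {"i":[73,{"hho":67,"jf":64},[52,66]],"t":[{"d":83,"fd":36,"lmy":53,"pg":21},[61,52,26],{"fls":0,"zym":4},{"h":59,"wxu":41,"ylq":95},24],"xhi":48}
After op 17 (add /i/1/uwb 49): {"i":[73,{"hho":67,"jf":64,"uwb":49},[52,66]],"t":[{"d":83,"fd":36,"lmy":53,"pg":21},[61,52,26],{"fls":0,"zym":4},{"h":59,"wxu":41,"ylq":95},24],"xhi":48}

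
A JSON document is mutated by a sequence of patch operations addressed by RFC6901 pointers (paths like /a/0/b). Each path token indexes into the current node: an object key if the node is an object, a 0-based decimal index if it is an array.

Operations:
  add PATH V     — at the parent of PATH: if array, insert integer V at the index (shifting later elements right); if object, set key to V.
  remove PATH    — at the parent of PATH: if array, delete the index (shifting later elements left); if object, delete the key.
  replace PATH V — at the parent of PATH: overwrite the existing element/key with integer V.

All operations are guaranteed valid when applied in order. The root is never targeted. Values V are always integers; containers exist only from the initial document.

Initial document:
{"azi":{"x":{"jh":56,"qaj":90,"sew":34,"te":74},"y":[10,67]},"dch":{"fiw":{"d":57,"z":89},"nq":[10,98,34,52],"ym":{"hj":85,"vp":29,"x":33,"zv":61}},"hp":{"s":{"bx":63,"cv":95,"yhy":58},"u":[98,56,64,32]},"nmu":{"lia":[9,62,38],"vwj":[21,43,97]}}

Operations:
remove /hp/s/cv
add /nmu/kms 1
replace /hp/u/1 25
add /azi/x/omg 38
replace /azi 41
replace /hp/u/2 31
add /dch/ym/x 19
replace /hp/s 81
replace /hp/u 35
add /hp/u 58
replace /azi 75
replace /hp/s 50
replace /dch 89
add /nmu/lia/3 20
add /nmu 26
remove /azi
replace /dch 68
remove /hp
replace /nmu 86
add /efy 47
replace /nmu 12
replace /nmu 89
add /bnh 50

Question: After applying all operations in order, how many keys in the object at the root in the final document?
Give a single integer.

Answer: 4

Derivation:
After op 1 (remove /hp/s/cv): {"azi":{"x":{"jh":56,"qaj":90,"sew":34,"te":74},"y":[10,67]},"dch":{"fiw":{"d":57,"z":89},"nq":[10,98,34,52],"ym":{"hj":85,"vp":29,"x":33,"zv":61}},"hp":{"s":{"bx":63,"yhy":58},"u":[98,56,64,32]},"nmu":{"lia":[9,62,38],"vwj":[21,43,97]}}
After op 2 (add /nmu/kms 1): {"azi":{"x":{"jh":56,"qaj":90,"sew":34,"te":74},"y":[10,67]},"dch":{"fiw":{"d":57,"z":89},"nq":[10,98,34,52],"ym":{"hj":85,"vp":29,"x":33,"zv":61}},"hp":{"s":{"bx":63,"yhy":58},"u":[98,56,64,32]},"nmu":{"kms":1,"lia":[9,62,38],"vwj":[21,43,97]}}
After op 3 (replace /hp/u/1 25): {"azi":{"x":{"jh":56,"qaj":90,"sew":34,"te":74},"y":[10,67]},"dch":{"fiw":{"d":57,"z":89},"nq":[10,98,34,52],"ym":{"hj":85,"vp":29,"x":33,"zv":61}},"hp":{"s":{"bx":63,"yhy":58},"u":[98,25,64,32]},"nmu":{"kms":1,"lia":[9,62,38],"vwj":[21,43,97]}}
After op 4 (add /azi/x/omg 38): {"azi":{"x":{"jh":56,"omg":38,"qaj":90,"sew":34,"te":74},"y":[10,67]},"dch":{"fiw":{"d":57,"z":89},"nq":[10,98,34,52],"ym":{"hj":85,"vp":29,"x":33,"zv":61}},"hp":{"s":{"bx":63,"yhy":58},"u":[98,25,64,32]},"nmu":{"kms":1,"lia":[9,62,38],"vwj":[21,43,97]}}
After op 5 (replace /azi 41): {"azi":41,"dch":{"fiw":{"d":57,"z":89},"nq":[10,98,34,52],"ym":{"hj":85,"vp":29,"x":33,"zv":61}},"hp":{"s":{"bx":63,"yhy":58},"u":[98,25,64,32]},"nmu":{"kms":1,"lia":[9,62,38],"vwj":[21,43,97]}}
After op 6 (replace /hp/u/2 31): {"azi":41,"dch":{"fiw":{"d":57,"z":89},"nq":[10,98,34,52],"ym":{"hj":85,"vp":29,"x":33,"zv":61}},"hp":{"s":{"bx":63,"yhy":58},"u":[98,25,31,32]},"nmu":{"kms":1,"lia":[9,62,38],"vwj":[21,43,97]}}
After op 7 (add /dch/ym/x 19): {"azi":41,"dch":{"fiw":{"d":57,"z":89},"nq":[10,98,34,52],"ym":{"hj":85,"vp":29,"x":19,"zv":61}},"hp":{"s":{"bx":63,"yhy":58},"u":[98,25,31,32]},"nmu":{"kms":1,"lia":[9,62,38],"vwj":[21,43,97]}}
After op 8 (replace /hp/s 81): {"azi":41,"dch":{"fiw":{"d":57,"z":89},"nq":[10,98,34,52],"ym":{"hj":85,"vp":29,"x":19,"zv":61}},"hp":{"s":81,"u":[98,25,31,32]},"nmu":{"kms":1,"lia":[9,62,38],"vwj":[21,43,97]}}
After op 9 (replace /hp/u 35): {"azi":41,"dch":{"fiw":{"d":57,"z":89},"nq":[10,98,34,52],"ym":{"hj":85,"vp":29,"x":19,"zv":61}},"hp":{"s":81,"u":35},"nmu":{"kms":1,"lia":[9,62,38],"vwj":[21,43,97]}}
After op 10 (add /hp/u 58): {"azi":41,"dch":{"fiw":{"d":57,"z":89},"nq":[10,98,34,52],"ym":{"hj":85,"vp":29,"x":19,"zv":61}},"hp":{"s":81,"u":58},"nmu":{"kms":1,"lia":[9,62,38],"vwj":[21,43,97]}}
After op 11 (replace /azi 75): {"azi":75,"dch":{"fiw":{"d":57,"z":89},"nq":[10,98,34,52],"ym":{"hj":85,"vp":29,"x":19,"zv":61}},"hp":{"s":81,"u":58},"nmu":{"kms":1,"lia":[9,62,38],"vwj":[21,43,97]}}
After op 12 (replace /hp/s 50): {"azi":75,"dch":{"fiw":{"d":57,"z":89},"nq":[10,98,34,52],"ym":{"hj":85,"vp":29,"x":19,"zv":61}},"hp":{"s":50,"u":58},"nmu":{"kms":1,"lia":[9,62,38],"vwj":[21,43,97]}}
After op 13 (replace /dch 89): {"azi":75,"dch":89,"hp":{"s":50,"u":58},"nmu":{"kms":1,"lia":[9,62,38],"vwj":[21,43,97]}}
After op 14 (add /nmu/lia/3 20): {"azi":75,"dch":89,"hp":{"s":50,"u":58},"nmu":{"kms":1,"lia":[9,62,38,20],"vwj":[21,43,97]}}
After op 15 (add /nmu 26): {"azi":75,"dch":89,"hp":{"s":50,"u":58},"nmu":26}
After op 16 (remove /azi): {"dch":89,"hp":{"s":50,"u":58},"nmu":26}
After op 17 (replace /dch 68): {"dch":68,"hp":{"s":50,"u":58},"nmu":26}
After op 18 (remove /hp): {"dch":68,"nmu":26}
After op 19 (replace /nmu 86): {"dch":68,"nmu":86}
After op 20 (add /efy 47): {"dch":68,"efy":47,"nmu":86}
After op 21 (replace /nmu 12): {"dch":68,"efy":47,"nmu":12}
After op 22 (replace /nmu 89): {"dch":68,"efy":47,"nmu":89}
After op 23 (add /bnh 50): {"bnh":50,"dch":68,"efy":47,"nmu":89}
Size at the root: 4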